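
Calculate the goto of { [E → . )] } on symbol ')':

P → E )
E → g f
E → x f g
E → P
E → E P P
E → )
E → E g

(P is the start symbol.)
GOTO(I, ')') = CLOSURE({ [A → αX.β] : [A → α.Xβ] ∈ I, X = ')' })

Items with dot before ')', with the dot advanced:
  [E → . )] → [E → ) .]
Closure adds nothing (no advanced item has the dot before a non-terminal).

GOTO = { [E → ) .] }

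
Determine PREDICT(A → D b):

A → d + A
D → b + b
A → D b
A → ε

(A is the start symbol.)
{ 'b' }

PREDICT(A → D b) = (FIRST(RHS) \ {ε}) ∪ (FOLLOW(A) if ε ∈ FIRST(RHS), i.e. RHS ⇒* ε)
FIRST(D) = { 'b' }
FIRST(D b) = { 'b' }
ε ∉ FIRST(D b), so FOLLOW(A) is not added.
PREDICT(A → D b) = { 'b' }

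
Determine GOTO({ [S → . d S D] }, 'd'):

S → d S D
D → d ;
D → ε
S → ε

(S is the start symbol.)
{ [S → . d S D], [S → .], [S → d . S D] }

GOTO(I, 'd') = CLOSURE({ [A → αX.β] : [A → α.Xβ] ∈ I, X = 'd' })

Items with dot before 'd', with the dot advanced:
  [S → . d S D] → [S → d . S D]
Closure of the advanced items:
  [S → d . S D] has the dot before S: add [S → . d S D], [S → .]

GOTO = { [S → . d S D], [S → .], [S → d . S D] }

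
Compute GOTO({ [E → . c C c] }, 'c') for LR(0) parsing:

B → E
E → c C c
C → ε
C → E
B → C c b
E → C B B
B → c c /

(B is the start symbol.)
GOTO(I, 'c') = CLOSURE({ [A → αX.β] : [A → α.Xβ] ∈ I, X = 'c' })

Items with dot before 'c', with the dot advanced:
  [E → . c C c] → [E → c . C c]
Closure of the advanced items:
  [E → c . C c] has the dot before C: add [C → .], [C → . E]
  [C → . E] has the dot before E: add [E → . c C c], [E → . C B B]

GOTO = { [C → . E], [C → .], [E → . C B B], [E → . c C c], [E → c . C c] }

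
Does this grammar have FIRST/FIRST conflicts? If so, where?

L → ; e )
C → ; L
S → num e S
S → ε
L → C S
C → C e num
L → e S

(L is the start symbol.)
Yes. L → ';' e ')' / L → C S on { ';' }; C → ';' L / C → C e num on { ';' }

A FIRST/FIRST conflict occurs when two productions N → α and N → β for the same non-terminal have FIRST(α) ∩ FIRST(β) ≠ ∅ (with ε ∈ FIRST of a nullable right-hand side, so two nullable alternatives also conflict).

FIRST sets of the non-terminals at (or reachable through a nullable prefix from) the front of some alternative:
  FIRST(C) = { ';' }

Productions for L:
  L → ; e ): FIRST = { ';' }
  L → C S: FIRST = { ';' }
  L → e S: FIRST = { 'e' }
Productions for C:
  C → ; L: FIRST = { ';' }
  C → C e num: FIRST = { ';' }
Productions for S:
  S → num e S: FIRST = { 'num' }
  S → ε: FIRST = { ε }

Conflict for L: L → ; e ) and L → C S
  Overlap: { ';' }
Conflict for C: C → ; L and C → C e num
  Overlap: { ';' }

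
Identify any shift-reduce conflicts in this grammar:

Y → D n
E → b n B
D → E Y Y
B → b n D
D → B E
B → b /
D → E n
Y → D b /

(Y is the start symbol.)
Yes — I8: [E → b n B .] vs [E → . b n B]

A shift-reduce conflict occurs when an LR(0) state has both:
  - a complete (reduce) item [A → α .] (dot at the end), and
  - a shift item [B → β . c γ] (dot before a terminal).

Augment with Y' → Y and build the canonical LR(0) collection (I0 = CLOSURE({[Y' → . Y]}), then GOTO on every symbol after a dot until no new states appear). It has 22 states:
  I0: { [B → . b /], [B → . b n D], [D → . B E], [D → . E Y Y], [D → . E n], [E → . b n B], [Y → . D b /], [Y → . D n], [Y' → . Y] }  — shift
  I1: { [D → B . E], [E → . b n B] }  — shift
  I2: { [Y → D . b /], [Y → D . n] }  — shift
  I3: { [B → . b /], [B → . b n D], [D → . B E], [D → . E Y Y], [D → . E n], [D → E . Y Y], [D → E . n], [E → . b n B], [Y → . D b /], [Y → . D n] }  — shift
  I4: { [Y' → Y .] }  — accept
  I5: { [B → b . /], [B → b . n D], [E → b . n B] }  — shift
  I6: { [B → b / .] }  — reduce
  I7: { [B → . b /], [B → . b n D], [B → b n . D], [D → . B E], [D → . E Y Y], [D → . E n], [E → . b n B], [E → b n . B] }  — shift
  I8: { [D → B . E], [E → . b n B], [E → b n B .] }  — shift, reduce
  I9: { [B → b n D .] }  — reduce
  I10: { [D → B E .] }  — reduce
  I11: { [E → b . n B] }  — shift
  I12: { [B → . b /], [B → . b n D], [E → b n . B] }  — shift
  I13: { [E → b n B .] }  — reduce
  I14: { [B → b . /], [B → b . n D] }  — shift
  I15: { [B → . b /], [B → . b n D], [B → b n . D], [D → . B E], [D → . E Y Y], [D → . E n], [E → . b n B] }  — shift
  I16: { [B → . b /], [B → . b n D], [D → . B E], [D → . E Y Y], [D → . E n], [D → E Y . Y], [E → . b n B], [Y → . D b /], [Y → . D n] }  — shift
  I17: { [D → E n .] }  — reduce
  I18: { [D → E Y Y .] }  — reduce
  I19: { [Y → D b . /] }  — shift
  I20: { [Y → D n .] }  — reduce
  I21: { [Y → D b / .] }  — reduce

I8 contains reduce item [E → b n B .] and shift item [E → . b n B] — shift-reduce conflict.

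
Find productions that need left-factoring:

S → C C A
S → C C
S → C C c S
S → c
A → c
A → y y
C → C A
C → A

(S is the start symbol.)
Left-factoring is needed when two productions for the same non-terminal
share a common prefix on the right-hand side.

Productions for S:
  S → C C A
  S → C C
  S → C C c S
  S → c
Productions for A:
  A → c
  A → y y
Productions for C:
  C → C A
  C → A

Found common prefix 'C C' in productions for S

Answer: Yes, S has productions with common prefix 'C C'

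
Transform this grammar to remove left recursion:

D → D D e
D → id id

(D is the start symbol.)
D → id id D'
D' → D e D'
D' → ε

D is directly left-recursive. The standard transformation for
  A → A α₁ | ... | A α_m | β₁ | ... | β_n
is
  A  → β₁ A' | ... | β_n A'
  A' → α₁ A' | ... | α_m A' | ε

D → id id becomes D → id id D'
D → D D e becomes D' → D e D'
Add D' → ε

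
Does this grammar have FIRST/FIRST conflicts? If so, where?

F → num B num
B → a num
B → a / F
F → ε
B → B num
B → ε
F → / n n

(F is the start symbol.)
Yes. B → a num / B → a '/' F on { 'a' }; B → a num / B → B num on { 'a' }; B → a '/' F / B → B num on { 'a' }

A FIRST/FIRST conflict occurs when two productions N → α and N → β for the same non-terminal have FIRST(α) ∩ FIRST(β) ≠ ∅ (with ε ∈ FIRST of a nullable right-hand side, so two nullable alternatives also conflict).

FIRST sets of the non-terminals at (or reachable through a nullable prefix from) the front of some alternative:
  FIRST(B) = { 'a', 'num', ε }

Productions for F:
  F → num B num: FIRST = { 'num' }
  F → ε: FIRST = { ε }
  F → / n n: FIRST = { '/' }
Productions for B:
  B → a num: FIRST = { 'a' }
  B → a / F: FIRST = { 'a' }
  B → B num: FIRST = { 'a', 'num' }
  B → ε: FIRST = { ε }

Conflict for B: B → a num and B → a / F
  Overlap: { 'a' }
Conflict for B: B → a num and B → B num
  Overlap: { 'a' }
Conflict for B: B → a / F and B → B num
  Overlap: { 'a' }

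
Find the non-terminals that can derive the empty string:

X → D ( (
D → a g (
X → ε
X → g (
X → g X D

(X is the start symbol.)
A non-terminal is nullable if it can derive ε (the empty string): either it has an ε-production, or it has a production whose right-hand side consists entirely of nullable non-terminals.

ε-productions: X → ε
So X is immediately nullable.
No further non-terminal can be added: every production for the remaining non-terminals contains a terminal or a non-nullable non-terminal.
Nullable = { 'X' }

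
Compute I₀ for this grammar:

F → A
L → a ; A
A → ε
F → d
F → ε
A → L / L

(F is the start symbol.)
First, augment the grammar with F' → F
I₀ = CLOSURE({ [F' → . F] }):
  [F' → . F] has the dot before F: add [F → . A], [F → . d], [F → .]
  [F → . A] has the dot before A: add [A → .], [A → . L / L]
  [A → . L / L] has the dot before L: add [L → . a ; A]
No further items can be added.

I₀ = { [A → . L / L], [A → .], [F → . A], [F → . d], [F → .], [F' → . F], [L → . a ; A] }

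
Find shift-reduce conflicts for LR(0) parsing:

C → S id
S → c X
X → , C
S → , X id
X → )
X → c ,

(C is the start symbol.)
Augment with C' → C and build the canonical LR(0) collection (I0 = CLOSURE({[C' → . C]}), then GOTO on every symbol after a dot until no new states appear). It has 14 states:
  I0: { [C → . S id], [C' → . C], [S → . , X id], [S → . c X] }  — shift
  I1: { [S → , . X id], [X → . )], [X → . , C], [X → . c ,] }  — shift
  I2: { [C' → C .] }  — accept
  I3: { [C → S . id] }  — shift
  I4: { [S → c . X], [X → . )], [X → . , C], [X → . c ,] }  — shift
  I5: { [X → ) .] }  — reduce
  I6: { [C → . S id], [S → . , X id], [S → . c X], [X → , . C] }  — shift
  I7: { [S → c X .] }  — reduce
  I8: { [X → c . ,] }  — shift
  I9: { [X → c , .] }  — reduce
  I10: { [X → , C .] }  — reduce
  I11: { [C → S id .] }  — reduce
  I12: { [S → , X . id] }  — shift
  I13: { [S → , X id .] }  — reduce

No state contains both a complete item and a shift item.

Answer: No shift-reduce conflicts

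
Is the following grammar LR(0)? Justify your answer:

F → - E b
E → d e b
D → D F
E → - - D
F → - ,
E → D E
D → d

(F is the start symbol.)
No. Shift-reduce conflict between [D → d .] and [E → d . e b]

A grammar is LR(0) if no state in the canonical LR(0) collection has:
  - both a shift item (dot before a terminal) and a complete item (shift-reduce conflict), or
  - two or more complete items (reduce-reduce conflict; the accept item [F' → F .] counts as a complete item here).

Augment with F' → F and build the canonical LR(0) collection (I0 = CLOSURE({[F' → . F]}), then GOTO on every symbol after a dot until no new states appear). It has 18 states:
  I0: { [F → . - ,], [F → . - E b], [F' → . F] }  — shift
  I1: { [D → . D F], [D → . d], [E → . - - D], [E → . D E], [E → . d e b], [F → - . ,], [F → - . E b] }  — shift
  I2: { [F' → F .] }  — accept
  I3: { [F → - , .] }  — reduce
  I4: { [E → - . - D] }  — shift
  I5: { [D → . D F], [D → . d], [D → D . F], [E → . - - D], [E → . D E], [E → . d e b], [E → D . E], [F → . - ,], [F → . - E b] }  — shift
  I6: { [F → - E . b] }  — shift
  I7: { [D → d .], [E → d . e b] }  — shift, reduce
  I8: { [E → d e . b] }  — shift
  I9: { [E → d e b .] }  — reduce
  I10: { [F → - E b .] }  — reduce
  I11: { [D → . D F], [D → . d], [E → - . - D], [E → . - - D], [E → . D E], [E → . d e b], [F → - . ,], [F → - . E b] }  — shift
  I12: { [E → D E .] }  — reduce
  I13: { [D → D F .] }  — reduce
  I14: { [D → . D F], [D → . d], [E → - - . D], [E → - . - D] }  — shift
  I15: { [D → . D F], [D → . d], [E → - - . D] }  — shift
  I16: { [D → D . F], [E → - - D .], [F → . - ,], [F → . - E b] }  — shift, reduce
  I17: { [D → d .] }  — reduce

Conflict in state I7:
  Shift-reduce conflict between [D → d .] and [E → d . e b]
So the grammar is NOT LR(0).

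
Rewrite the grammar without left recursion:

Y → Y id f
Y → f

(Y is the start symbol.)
Y is directly left-recursive. The standard transformation for
  A → A α₁ | ... | A α_m | β₁ | ... | β_n
is
  A  → β₁ A' | ... | β_n A'
  A' → α₁ A' | ... | α_m A' | ε

Y → f becomes Y → f Y'
Y → Y id f becomes Y' → id f Y'
Add Y' → ε

Resulting grammar:
Y → f Y'
Y' → id f Y'
Y' → ε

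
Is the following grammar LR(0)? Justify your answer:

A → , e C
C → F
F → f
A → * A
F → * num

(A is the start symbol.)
Augment with A' → A and build the canonical LR(0) collection (I0 = CLOSURE({[A' → . A]}), then GOTO on every symbol after a dot until no new states appear). It has 11 states:
  I0: { [A → . * A], [A → . , e C], [A' → . A] }  — shift
  I1: { [A → * . A], [A → . * A], [A → . , e C] }  — shift
  I2: { [A → , . e C] }  — shift
  I3: { [A' → A .] }  — accept
  I4: { [A → , e . C], [C → . F], [F → . * num], [F → . f] }  — shift
  I5: { [F → * . num] }  — shift
  I6: { [A → , e C .] }  — reduce
  I7: { [C → F .] }  — reduce
  I8: { [F → f .] }  — reduce
  I9: { [F → * num .] }  — reduce
  I10: { [A → * A .] }  — reduce

Every state is either a pure shift/goto state or contains exactly one complete item and nothing to shift — no conflicts. The grammar is LR(0).

Answer: Yes, the grammar is LR(0)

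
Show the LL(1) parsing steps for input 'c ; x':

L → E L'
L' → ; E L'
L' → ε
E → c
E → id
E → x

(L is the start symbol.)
LL(1) parsing maintains a stack (initially the start symbol over $) and the input. At each step: if the stack top is a terminal, match it against the current input token; if it is a non-terminal N, replace it with the RHS of M[N, lookahead] (the unique production whose predict set contains the lookahead).

Stack is shown with the top on the left.

Stack     Input    Action
-------------------------
L $       c ; x $  output L → E L'
E L' $    c ; x $  output E → c
c L' $    c ; x $  match 'c'
L' $      ; x $    output L' → ; E L'
; E L' $  ; x $    match ';'
E L' $    x $      output E → x
x L' $    x $      match 'x'
L' $      $        output L' → ε
$         $        accept

The string is accepted.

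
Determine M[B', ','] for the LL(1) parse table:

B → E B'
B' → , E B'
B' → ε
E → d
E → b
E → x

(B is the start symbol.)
B' → , E B'

To find M[B', ','], we find productions for B' where ',' is in the predict set (PREDICT(N → α) = (FIRST(α) \ {ε}) ∪ (FOLLOW(N) if α ⇒* ε)).

Relevant sets:
  FOLLOW(B') = { $ }

B' → , E B': PREDICT = { ',' }
  ',' is in predict set, so this production goes in M[B', ',']
B' → ε: PREDICT = { $ }

M[B', ','] = B' → , E B'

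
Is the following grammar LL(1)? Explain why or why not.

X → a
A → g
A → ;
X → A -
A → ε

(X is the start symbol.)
A grammar is LL(1) if for each non-terminal N with multiple productions, the predict sets of those productions are pairwise disjoint, where PREDICT(N → α) = (FIRST(α) \ {ε}) ∪ (FOLLOW(N) if α ⇒* ε).

Relevant sets:
  FIRST(A) = { ';', 'g', ε }
  FOLLOW(A) = { '-' }

For X:
  PREDICT(X → a) = { 'a' }
  PREDICT(X → A '-') = { '-', ';', 'g' }
For A:
  PREDICT(A → g) = { 'g' }
  PREDICT(A → ';') = { ';' }
  PREDICT(A → ε) = { '-' }

All predict sets are disjoint. The grammar IS LL(1).

Answer: Yes, the grammar is LL(1).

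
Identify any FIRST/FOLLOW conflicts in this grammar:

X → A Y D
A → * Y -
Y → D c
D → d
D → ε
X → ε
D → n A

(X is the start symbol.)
A FIRST/FOLLOW conflict occurs when a non-terminal N has a nullable alternative N → β (β ⇒* ε) and another alternative N → α with FIRST(α) ∩ FOLLOW(N) ≠ ∅: on such a lookahead the parser cannot decide between expanding α and letting N vanish via β.

Nullable non-terminals: D, X.
FIRST sets used below: FIRST(A) = { '*' }

D: nullable alternative(s) D → ε; FOLLOW(D) = { $, 'c' }
  D → d: FIRST \ {ε} = { 'd' } — disjoint from FOLLOW(D)
  D → ε: FIRST \ {ε} = { } — this is the only nullable alternative, skip
  D → n A: FIRST \ {ε} = { 'n' } — disjoint from FOLLOW(D)

X: nullable alternative(s) X → ε; FOLLOW(X) = { $ }
  X → A Y D: FIRST \ {ε} = { '*' } — disjoint from FOLLOW(X)
  X → ε: FIRST \ {ε} = { } — this is the only nullable alternative, skip

A, Y have no nullable alternative, so no FIRST/FOLLOW check is needed there.

No FIRST/FOLLOW conflicts found.

Answer: No FIRST/FOLLOW conflicts.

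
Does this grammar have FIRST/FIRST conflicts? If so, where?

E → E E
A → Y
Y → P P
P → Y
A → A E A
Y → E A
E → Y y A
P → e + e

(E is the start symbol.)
FIRST sets of the non-terminals at (or reachable through a nullable prefix from) the front of some alternative:
  FIRST(E) = { 'e' }
  FIRST(Y) = { 'e' }
  FIRST(A) = { 'e' }
  FIRST(P) = { 'e' }

Productions for E:
  E → E E: FIRST = { 'e' }
  E → Y y A: FIRST = { 'e' }
Productions for A:
  A → Y: FIRST = { 'e' }
  A → A E A: FIRST = { 'e' }
Productions for Y:
  Y → P P: FIRST = { 'e' }
  Y → E A: FIRST = { 'e' }
Productions for P:
  P → Y: FIRST = { 'e' }
  P → e + e: FIRST = { 'e' }

Conflict for E: E → E E and E → Y y A
  Overlap: { 'e' }
Conflict for A: A → Y and A → A E A
  Overlap: { 'e' }
Conflict for Y: Y → P P and Y → E A
  Overlap: { 'e' }
Conflict for P: P → Y and P → e + e
  Overlap: { 'e' }

Answer: Yes. E → E E / E → Y y A on { 'e' }; A → Y / A → A E A on { 'e' }; Y → P P / Y → E A on { 'e' }; P → Y / P → e '+' e on { 'e' }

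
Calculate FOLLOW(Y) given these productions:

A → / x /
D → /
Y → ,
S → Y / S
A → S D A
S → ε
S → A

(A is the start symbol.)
{ '/' }

To compute FOLLOW(Y), find every occurrence of Y on a right-hand side N → α Y β: add FIRST(β) \ {ε}, and if β is empty or nullable also add FOLLOW(N). Iterate to a fixed point.

In S → Y / S: Y is followed by '/' S, add FIRST('/' S) \ {ε} = { '/' }

Taking the union: FOLLOW(Y) = { '/' }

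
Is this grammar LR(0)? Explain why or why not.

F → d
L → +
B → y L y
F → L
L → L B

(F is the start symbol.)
No. Shift-reduce conflict between [F → L .] and [B → . y L y]

A grammar is LR(0) if no state in the canonical LR(0) collection has:
  - both a shift item (dot before a terminal) and a complete item (shift-reduce conflict), or
  - two or more complete items (reduce-reduce conflict; the accept item [F' → F .] counts as a complete item here).

Augment with F' → F and build the canonical LR(0) collection (I0 = CLOSURE({[F' → . F]}), then GOTO on every symbol after a dot until no new states appear). It has 9 states:
  I0: { [F → . L], [F → . d], [F' → . F], [L → . +], [L → . L B] }  — shift
  I1: { [L → + .] }  — reduce
  I2: { [F' → F .] }  — accept
  I3: { [B → . y L y], [F → L .], [L → L . B] }  — shift, reduce
  I4: { [F → d .] }  — reduce
  I5: { [L → L B .] }  — reduce
  I6: { [B → y . L y], [L → . +], [L → . L B] }  — shift
  I7: { [B → . y L y], [B → y L . y], [L → L . B] }  — shift
  I8: { [B → y . L y], [B → y L y .], [L → . +], [L → . L B] }  — shift, reduce

Conflict in state I3:
  Shift-reduce conflict between [F → L .] and [B → . y L y]
So the grammar is NOT LR(0).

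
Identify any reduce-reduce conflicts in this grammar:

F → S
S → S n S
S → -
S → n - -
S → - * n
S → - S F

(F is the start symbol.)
Yes — I14: [S → - .] vs [S → n - - .]

A reduce-reduce conflict occurs when an LR(0) state has two complete items [A → α .] and [B → β .] — both call for a reduction, and with no lookahead the parser cannot choose between them.

Augment with F' → F and build the canonical LR(0) collection (I0 = CLOSURE({[F' → . F]}), then GOTO on every symbol after a dot until no new states appear). It has 16 states:
  I0: { [F → . S], [F' → . F], [S → . - * n], [S → . - S F], [S → . -], [S → . S n S], [S → . n - -] }  — shift
  I1: { [S → - . * n], [S → - . S F], [S → - .], [S → . - * n], [S → . - S F], [S → . -], [S → . S n S], [S → . n - -] }  — shift, reduce
  I2: { [F' → F .] }  — accept
  I3: { [F → S .], [S → S . n S] }  — shift, reduce
  I4: { [S → n . - -] }  — shift
  I5: { [S → n - . -] }  — shift
  I6: { [S → n - - .] }  — reduce
  I7: { [S → . - * n], [S → . - S F], [S → . -], [S → . S n S], [S → . n - -], [S → S n . S] }  — shift
  I8: { [S → S . n S], [S → S n S .] }  — shift, reduce
  I9: { [S → - * . n] }  — shift
  I10: { [F → . S], [S → - S . F], [S → . - * n], [S → . - S F], [S → . -], [S → . S n S], [S → . n - -], [S → S . n S] }  — shift
  I11: { [S → - S F .] }  — reduce
  I12: { [S → . - * n], [S → . - S F], [S → . -], [S → . S n S], [S → . n - -], [S → S n . S], [S → n . - -] }  — shift
  I13: { [S → - . * n], [S → - . S F], [S → - .], [S → . - * n], [S → . - S F], [S → . -], [S → . S n S], [S → . n - -], [S → n - . -] }  — shift, reduce
  I14: { [S → - . * n], [S → - . S F], [S → - .], [S → . - * n], [S → . - S F], [S → . -], [S → . S n S], [S → . n - -], [S → n - - .] }  — shift, 2 reduces
  I15: { [S → - * n .] }  — reduce

I14 contains complete items [S → - .], [S → n - - .] — reduce-reduce conflict.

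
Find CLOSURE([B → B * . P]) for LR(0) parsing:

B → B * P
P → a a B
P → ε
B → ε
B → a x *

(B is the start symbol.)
Start with: [B → B * . P]
  [B → B * . P] has the dot before P: add [P → . a a B], [P → .]
No further items can be added.

CLOSURE = { [B → B * . P], [P → . a a B], [P → .] }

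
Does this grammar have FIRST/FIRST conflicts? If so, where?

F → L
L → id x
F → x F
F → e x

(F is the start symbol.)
A FIRST/FIRST conflict occurs when two productions N → α and N → β for the same non-terminal have FIRST(α) ∩ FIRST(β) ≠ ∅ (with ε ∈ FIRST of a nullable right-hand side, so two nullable alternatives also conflict).

FIRST sets of the non-terminals at (or reachable through a nullable prefix from) the front of some alternative:
  FIRST(L) = { 'id' }

Productions for F:
  F → L: FIRST = { 'id' }
  F → x F: FIRST = { 'x' }
  F → e x: FIRST = { 'e' }
L has only one production, so no FIRST/FIRST conflict is possible there.

All alternatives of each non-terminal have pairwise disjoint FIRST sets.

Answer: No FIRST/FIRST conflicts.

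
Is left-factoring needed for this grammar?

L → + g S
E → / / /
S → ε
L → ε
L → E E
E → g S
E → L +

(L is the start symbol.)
Left-factoring is needed when two productions for the same non-terminal
share a common prefix on the right-hand side.

Productions for L:
  L → + g S
  L → ε
  L → E E
Productions for E:
  E → / / /
  E → g S
  E → L +

No common prefixes found.

Answer: No, left-factoring is not needed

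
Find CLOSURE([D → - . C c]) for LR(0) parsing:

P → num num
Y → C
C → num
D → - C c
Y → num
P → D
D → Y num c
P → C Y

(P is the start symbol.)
{ [C → . num], [D → - . C c] }

To compute CLOSURE, for each item [A → α.Bβ] where B is a non-terminal, add [B → .γ] for all productions B → γ; repeat for the newly added items until nothing changes.

Start with: [D → - . C c]
  [D → - . C c] has the dot before C: add [C → . num]
No further items can be added.

CLOSURE = { [C → . num], [D → - . C c] }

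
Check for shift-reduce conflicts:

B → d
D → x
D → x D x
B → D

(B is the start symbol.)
Yes — I4: [D → x .] vs [D → . x]

Augment with B' → B and build the canonical LR(0) collection (I0 = CLOSURE({[B' → . B]}), then GOTO on every symbol after a dot until no new states appear). It has 7 states:
  I0: { [B → . D], [B → . d], [B' → . B], [D → . x D x], [D → . x] }  — shift
  I1: { [B' → B .] }  — accept
  I2: { [B → D .] }  — reduce
  I3: { [B → d .] }  — reduce
  I4: { [D → . x D x], [D → . x], [D → x . D x], [D → x .] }  — shift, reduce
  I5: { [D → x D . x] }  — shift
  I6: { [D → x D x .] }  — reduce

I4 contains reduce item [D → x .] and shift items [D → . x], [D → . x D x] — shift-reduce conflict.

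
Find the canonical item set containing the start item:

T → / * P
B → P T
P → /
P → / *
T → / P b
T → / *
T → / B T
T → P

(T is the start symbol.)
First, augment the grammar with T' → T
I₀ = CLOSURE({ [T' → . T] }):
  [T' → . T] has the dot before T: add [T → . / * P], [T → . / P b], [T → . / *], [T → . / B T], [T → . P]
  [T → . P] has the dot before P: add [P → . /], [P → . / *]
No further items can be added.

I₀ = { [P → . / *], [P → . /], [T → . / * P], [T → . / *], [T → . / B T], [T → . / P b], [T → . P], [T' → . T] }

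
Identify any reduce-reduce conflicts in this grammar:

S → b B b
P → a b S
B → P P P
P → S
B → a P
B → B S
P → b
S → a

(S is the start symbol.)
Augment with S' → S and build the canonical LR(0) collection (I0 = CLOSURE({[S' → . S]}), then GOTO on every symbol after a dot until no new states appear). It has 19 states:
  I0: { [S → . a], [S → . b B b], [S' → . S] }  — shift
  I1: { [S' → S .] }  — accept
  I2: { [S → a .] }  — reduce
  I3: { [B → . B S], [B → . P P P], [B → . a P], [P → . S], [P → . a b S], [P → . b], [S → . a], [S → . b B b], [S → b . B b] }  — shift
  I4: { [B → B . S], [S → . a], [S → . b B b], [S → b B . b] }  — shift
  I5: { [B → P . P P], [P → . S], [P → . a b S], [P → . b], [S → . a], [S → . b B b] }  — shift
  I6: { [P → S .] }  — reduce
  I7: { [B → a . P], [P → . S], [P → . a b S], [P → . b], [P → a . b S], [S → . a], [S → . b B b], [S → a .] }  — shift, reduce
  I8: { [B → . B S], [B → . P P P], [B → . a P], [P → . S], [P → . a b S], [P → . b], [P → b .], [S → . a], [S → . b B b], [S → b . B b] }  — shift, reduce
  I9: { [B → a P .] }  — reduce
  I10: { [P → a . b S], [S → a .] }  — shift, reduce
  I11: { [B → . B S], [B → . P P P], [B → . a P], [P → . S], [P → . a b S], [P → . b], [P → a b . S], [P → b .], [S → . a], [S → . b B b], [S → b . B b] }  — shift, reduce
  I12: { [P → S .], [P → a b S .] }  — 2 reduces
  I13: { [P → a b . S], [S → . a], [S → . b B b] }  — shift
  I14: { [P → a b S .] }  — reduce
  I15: { [B → P P . P], [P → . S], [P → . a b S], [P → . b], [S → . a], [S → . b B b] }  — shift
  I16: { [B → P P P .] }  — reduce
  I17: { [B → B S .] }  — reduce
  I18: { [B → . B S], [B → . P P P], [B → . a P], [P → . S], [P → . a b S], [P → . b], [S → . a], [S → . b B b], [S → b . B b], [S → b B b .] }  — shift, reduce

I12 contains complete items [P → S .], [P → a b S .] — reduce-reduce conflict.

Answer: Yes — I12: [P → S .] vs [P → a b S .]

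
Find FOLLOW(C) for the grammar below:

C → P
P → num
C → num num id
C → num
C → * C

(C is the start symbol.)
{ $ }

C is the start symbol, so $ ∈ FOLLOW(C).
In C → * C: C is at the end; this adds FOLLOW(C) to itself — nothing new

Taking the union: FOLLOW(C) = { $ }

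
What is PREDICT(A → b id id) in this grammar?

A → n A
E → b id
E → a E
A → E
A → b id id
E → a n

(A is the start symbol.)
{ 'b' }

PREDICT(A → b id id) = (FIRST(RHS) \ {ε}) ∪ (FOLLOW(A) if ε ∈ FIRST(RHS), i.e. RHS ⇒* ε)
FIRST(b id id) = { 'b' }
ε ∉ FIRST(b id id), so FOLLOW(A) is not added.
PREDICT(A → b id id) = { 'b' }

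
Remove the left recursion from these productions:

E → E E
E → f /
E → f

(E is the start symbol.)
E is directly left-recursive. The standard transformation for
  A → A α₁ | ... | A α_m | β₁ | ... | β_n
is
  A  → β₁ A' | ... | β_n A'
  A' → α₁ A' | ... | α_m A' | ε

E → f / becomes E → f / E'
E → f becomes E → f E'
E → E E becomes E' → E E'
Add E' → ε

Resulting grammar:
E → f / E'
E → f E'
E' → E E'
E' → ε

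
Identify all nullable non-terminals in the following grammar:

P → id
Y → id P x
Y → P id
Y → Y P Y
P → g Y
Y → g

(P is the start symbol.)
None

There are no ε-productions, so no non-terminal can derive ε.
No non-terminals are nullable.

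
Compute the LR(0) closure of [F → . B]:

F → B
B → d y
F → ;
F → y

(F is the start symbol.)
Start with: [F → . B]
  [F → . B] has the dot before B: add [B → . d y]
No further items can be added.

CLOSURE = { [B → . d y], [F → . B] }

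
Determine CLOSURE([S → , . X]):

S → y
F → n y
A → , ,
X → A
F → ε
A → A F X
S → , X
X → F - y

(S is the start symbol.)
{ [A → . , ,], [A → . A F X], [F → . n y], [F → .], [S → , . X], [X → . A], [X → . F - y] }

Start with: [S → , . X]
  [S → , . X] has the dot before X: add [X → . A], [X → . F - y]
  [X → . A] has the dot before A: add [A → . , ,], [A → . A F X]
  [X → . F - y] has the dot before F: add [F → . n y], [F → .]
No further items can be added.

CLOSURE = { [A → . , ,], [A → . A F X], [F → . n y], [F → .], [S → , . X], [X → . A], [X → . F - y] }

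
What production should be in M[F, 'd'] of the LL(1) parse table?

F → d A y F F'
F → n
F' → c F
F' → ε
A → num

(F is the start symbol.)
F → d A y F F'

To find M[F, 'd'], we find productions for F where 'd' is in the predict set (PREDICT(N → α) = (FIRST(α) \ {ε}) ∪ (FOLLOW(N) if α ⇒* ε)).

F → d A y F F': PREDICT = { 'd' }
  'd' is in predict set, so this production goes in M[F, 'd']
F → n: PREDICT = { 'n' }

M[F, 'd'] = F → d A y F F'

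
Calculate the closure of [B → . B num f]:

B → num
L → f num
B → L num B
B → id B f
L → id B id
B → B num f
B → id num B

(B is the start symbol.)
{ [B → . B num f], [B → . L num B], [B → . id B f], [B → . id num B], [B → . num], [L → . f num], [L → . id B id] }

Start with: [B → . B num f]
  [B → . B num f] has the dot before B: add [B → . num], [B → . L num B], [B → . id B f], [B → . id num B]
  [B → . L num B] has the dot before L: add [L → . f num], [L → . id B id]
No further items can be added.

CLOSURE = { [B → . B num f], [B → . L num B], [B → . id B f], [B → . id num B], [B → . num], [L → . f num], [L → . id B id] }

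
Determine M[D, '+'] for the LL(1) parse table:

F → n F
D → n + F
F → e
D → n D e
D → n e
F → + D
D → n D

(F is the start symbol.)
To find M[D, '+'], we find productions for D where '+' is in the predict set (PREDICT(N → α) = (FIRST(α) \ {ε}) ∪ (FOLLOW(N) if α ⇒* ε)).

D → n + F: PREDICT = { 'n' }
D → n D e: PREDICT = { 'n' }
D → n e: PREDICT = { 'n' }
D → n D: PREDICT = { 'n' }

M[D, '+'] is empty (no production applies)

Answer: Empty (error entry)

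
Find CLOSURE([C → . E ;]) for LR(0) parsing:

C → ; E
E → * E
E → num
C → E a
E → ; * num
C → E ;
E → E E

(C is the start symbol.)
{ [C → . E ;], [E → . * E], [E → . ; * num], [E → . E E], [E → . num] }

To compute CLOSURE, for each item [A → α.Bβ] where B is a non-terminal, add [B → .γ] for all productions B → γ; repeat for the newly added items until nothing changes.

Start with: [C → . E ;]
  [C → . E ;] has the dot before E: add [E → . * E], [E → . num], [E → . ; * num], [E → . E E]
No further items can be added.

CLOSURE = { [C → . E ;], [E → . * E], [E → . ; * num], [E → . E E], [E → . num] }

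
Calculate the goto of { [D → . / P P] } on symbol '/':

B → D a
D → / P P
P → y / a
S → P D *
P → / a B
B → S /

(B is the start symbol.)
GOTO(I, '/') = CLOSURE({ [A → αX.β] : [A → α.Xβ] ∈ I, X = '/' })

Items with dot before '/', with the dot advanced:
  [D → . / P P] → [D → / . P P]
Closure of the advanced items:
  [D → / . P P] has the dot before P: add [P → . y / a], [P → . / a B]

GOTO = { [D → / . P P], [P → . / a B], [P → . y / a] }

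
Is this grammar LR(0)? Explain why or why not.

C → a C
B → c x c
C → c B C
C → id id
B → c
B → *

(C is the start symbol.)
A grammar is LR(0) if no state in the canonical LR(0) collection has:
  - both a shift item (dot before a terminal) and a complete item (shift-reduce conflict), or
  - two or more complete items (reduce-reduce conflict; the accept item [C' → C .] counts as a complete item here).

Augment with C' → C and build the canonical LR(0) collection (I0 = CLOSURE({[C' → . C]}), then GOTO on every symbol after a dot until no new states appear). It has 13 states:
  I0: { [C → . a C], [C → . c B C], [C → . id id], [C' → . C] }  — shift
  I1: { [C' → C .] }  — accept
  I2: { [C → . a C], [C → . c B C], [C → . id id], [C → a . C] }  — shift
  I3: { [B → . *], [B → . c x c], [B → . c], [C → c . B C] }  — shift
  I4: { [C → id . id] }  — shift
  I5: { [C → id id .] }  — reduce
  I6: { [B → * .] }  — reduce
  I7: { [C → . a C], [C → . c B C], [C → . id id], [C → c B . C] }  — shift
  I8: { [B → c . x c], [B → c .] }  — shift, reduce
  I9: { [B → c x . c] }  — shift
  I10: { [B → c x c .] }  — reduce
  I11: { [C → c B C .] }  — reduce
  I12: { [C → a C .] }  — reduce

Conflict in state I8:
  Shift-reduce conflict between [B → c .] and [B → c . x c]
So the grammar is NOT LR(0).

Answer: No. Shift-reduce conflict between [B → c .] and [B → c . x c]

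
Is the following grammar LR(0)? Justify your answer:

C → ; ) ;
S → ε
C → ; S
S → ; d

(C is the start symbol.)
No. Shift-reduce conflict between [S → .] and [C → ; . ) ;]

A grammar is LR(0) if no state in the canonical LR(0) collection has:
  - both a shift item (dot before a terminal) and a complete item (shift-reduce conflict), or
  - two or more complete items (reduce-reduce conflict; the accept item [C' → C .] counts as a complete item here).

Augment with C' → C and build the canonical LR(0) collection (I0 = CLOSURE({[C' → . C]}), then GOTO on every symbol after a dot until no new states appear). It has 8 states:
  I0: { [C → . ; ) ;], [C → . ; S], [C' → . C] }  — shift
  I1: { [C → ; . ) ;], [C → ; . S], [S → . ; d], [S → .] }  — shift, reduce
  I2: { [C' → C .] }  — accept
  I3: { [C → ; ) . ;] }  — shift
  I4: { [S → ; . d] }  — shift
  I5: { [C → ; S .] }  — reduce
  I6: { [S → ; d .] }  — reduce
  I7: { [C → ; ) ; .] }  — reduce

Conflict in state I1:
  Shift-reduce conflict between [S → .] and [C → ; . ) ;]
So the grammar is NOT LR(0).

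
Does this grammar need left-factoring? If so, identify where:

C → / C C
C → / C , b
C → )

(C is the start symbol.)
Left-factoring is needed when two productions for the same non-terminal
share a common prefix on the right-hand side.

Productions for C:
  C → / C C
  C → / C , b
  C → )

Found common prefix '/ C' in productions for C

Answer: Yes, C has productions with common prefix '/ C'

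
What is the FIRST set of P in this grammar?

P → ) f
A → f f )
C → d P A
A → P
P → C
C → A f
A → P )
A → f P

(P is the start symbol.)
{ ')', 'd', 'f' }

FIRST sets of the other non-terminals involved (by the same procedure, iterated to a fixed point):
  FIRST(C) = { ')', 'd', 'f' }

From P → ) f:
  - ')' is a terminal: add ')' and stop
From P → C:
  - C is a non-terminal: add FIRST(C) \ {ε} = { ')', 'd', 'f' }
    C is not nullable, so stop

Collecting: FIRST(P) = { ')', 'd', 'f' }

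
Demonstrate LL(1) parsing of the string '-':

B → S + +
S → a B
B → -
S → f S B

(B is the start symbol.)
Stack is shown with the top on the left.

Stack  Input  Action
--------------------
B $    - $    output B → -
- $    - $    match '-'
$      $      accept

The string is accepted.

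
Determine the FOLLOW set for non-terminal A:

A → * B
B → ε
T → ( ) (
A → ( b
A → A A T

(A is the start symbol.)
To compute FOLLOW(A), find every occurrence of A on a right-hand side N → α A β: add FIRST(β) \ {ε}, and if β is empty or nullable also add FOLLOW(N). Iterate to a fixed point.

A is the start symbol, so $ ∈ FOLLOW(A).
In A → A A T: A is followed by A T, add FIRST(A T) \ {ε} = { '(', '*' }
In A → A A T: A is followed by T, add FIRST(T) \ {ε} = { '(' }

Taking the union: FOLLOW(A) = { $, '(', '*' }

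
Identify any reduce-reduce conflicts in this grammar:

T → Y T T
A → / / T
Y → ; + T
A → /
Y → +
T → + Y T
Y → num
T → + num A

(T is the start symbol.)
A reduce-reduce conflict occurs when an LR(0) state has two complete items [A → α .] and [B → β .] — both call for a reduction, and with no lookahead the parser cannot choose between them.

Augment with T' → T and build the canonical LR(0) collection (I0 = CLOSURE({[T' → . T]}), then GOTO on every symbol after a dot until no new states appear). It has 18 states:
  I0: { [T → . + Y T], [T → . + num A], [T → . Y T T], [T' → . T], [Y → . +], [Y → . ; + T], [Y → . num] }  — shift
  I1: { [T → + . Y T], [T → + . num A], [Y → + .], [Y → . +], [Y → . ; + T], [Y → . num] }  — shift, reduce
  I2: { [Y → ; . + T] }  — shift
  I3: { [T' → T .] }  — accept
  I4: { [T → . + Y T], [T → . + num A], [T → . Y T T], [T → Y . T T], [Y → . +], [Y → . ; + T], [Y → . num] }  — shift
  I5: { [Y → num .] }  — reduce
  I6: { [T → . + Y T], [T → . + num A], [T → . Y T T], [T → Y T . T], [Y → . +], [Y → . ; + T], [Y → . num] }  — shift
  I7: { [T → Y T T .] }  — reduce
  I8: { [T → . + Y T], [T → . + num A], [T → . Y T T], [Y → . +], [Y → . ; + T], [Y → . num], [Y → ; + . T] }  — shift
  I9: { [Y → ; + T .] }  — reduce
  I10: { [Y → + .] }  — reduce
  I11: { [T → + Y . T], [T → . + Y T], [T → . + num A], [T → . Y T T], [Y → . +], [Y → . ; + T], [Y → . num] }  — shift
  I12: { [A → . / / T], [A → . /], [T → + num . A], [Y → num .] }  — shift, reduce
  I13: { [A → / . / T], [A → / .] }  — shift, reduce
  I14: { [T → + num A .] }  — reduce
  I15: { [A → / / . T], [T → . + Y T], [T → . + num A], [T → . Y T T], [Y → . +], [Y → . ; + T], [Y → . num] }  — shift
  I16: { [A → / / T .] }  — reduce
  I17: { [T → + Y T .] }  — reduce

No state contains more than one complete item.

Answer: No reduce-reduce conflicts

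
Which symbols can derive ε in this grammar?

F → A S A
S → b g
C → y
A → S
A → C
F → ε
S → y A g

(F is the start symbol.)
ε-productions: F → ε
So F is immediately nullable.
No further non-terminal can be added: every production for the remaining non-terminals contains a terminal or a non-nullable non-terminal.
Nullable = { 'F' }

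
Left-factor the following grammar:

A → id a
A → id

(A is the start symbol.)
A → id A'
A' → a
A' → ε

Left-factoring transforms A → αβ₁ | αβ₂ into A → αA' and A' → β₁ | β₂
(α is the longest common prefix among the alternatives). Repeat until
no nonterminal has two alternatives with a common prefix.

Round 1: A has alternatives sharing prefix 'id'. Introduce A': A → id A'
  Add: A' → a
  Add: A' → ε

No remaining common prefixes — done.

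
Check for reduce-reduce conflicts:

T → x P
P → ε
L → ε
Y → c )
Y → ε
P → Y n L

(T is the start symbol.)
A reduce-reduce conflict occurs when an LR(0) state has two complete items [A → α .] and [B → β .] — both call for a reduction, and with no lookahead the parser cannot choose between them.

Augment with T' → T and build the canonical LR(0) collection (I0 = CLOSURE({[T' → . T]}), then GOTO on every symbol after a dot until no new states appear). It has 9 states:
  I0: { [T → . x P], [T' → . T] }  — shift
  I1: { [T' → T .] }  — accept
  I2: { [P → . Y n L], [P → .], [T → x . P], [Y → . c )], [Y → .] }  — shift, 2 reduces
  I3: { [T → x P .] }  — reduce
  I4: { [P → Y . n L] }  — shift
  I5: { [Y → c . )] }  — shift
  I6: { [Y → c ) .] }  — reduce
  I7: { [L → .], [P → Y n . L] }  — reduce
  I8: { [P → Y n L .] }  — reduce

I2 contains complete items [P → .], [Y → .] — reduce-reduce conflict.

Answer: Yes — I2: [P → .] vs [Y → .]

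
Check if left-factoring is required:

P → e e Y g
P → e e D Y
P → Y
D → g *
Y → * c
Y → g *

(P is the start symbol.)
Yes, P has productions with common prefix 'e e'

Left-factoring is needed when two productions for the same non-terminal
share a common prefix on the right-hand side.

Productions for P:
  P → e e Y g
  P → e e D Y
  P → Y
Productions for Y:
  Y → * c
  Y → g *

Found common prefix 'e e' in productions for P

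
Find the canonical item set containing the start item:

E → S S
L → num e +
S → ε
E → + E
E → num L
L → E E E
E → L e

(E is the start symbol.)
{ [E → . + E], [E → . L e], [E → . S S], [E → . num L], [E' → . E], [L → . E E E], [L → . num e +], [S → .] }

First, augment the grammar with E' → E
I₀ = CLOSURE({ [E' → . E] }):
  [E' → . E] has the dot before E: add [E → . S S], [E → . + E], [E → . num L], [E → . L e]
  [E → . S S] has the dot before S: add [S → .]
  [E → . L e] has the dot before L: add [L → . num e +], [L → . E E E]
No further items can be added.

I₀ = { [E → . + E], [E → . L e], [E → . S S], [E → . num L], [E' → . E], [L → . E E E], [L → . num e +], [S → .] }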